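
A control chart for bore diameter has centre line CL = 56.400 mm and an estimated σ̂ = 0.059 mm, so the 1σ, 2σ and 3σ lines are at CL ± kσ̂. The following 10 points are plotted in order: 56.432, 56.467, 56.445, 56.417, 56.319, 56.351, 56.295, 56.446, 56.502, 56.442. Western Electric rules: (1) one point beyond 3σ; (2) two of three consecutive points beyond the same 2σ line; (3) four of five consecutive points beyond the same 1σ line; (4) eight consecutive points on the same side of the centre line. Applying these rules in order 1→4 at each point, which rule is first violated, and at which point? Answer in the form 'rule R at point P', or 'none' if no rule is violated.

none

Zone of each point (C = within 1σ̂, B = 1σ̂–2σ̂, A = 2σ̂–3σ̂, * = beyond 3σ̂; sign = side of CL): 1:+C, 2:+B, 3:+C, 4:+C, 5:-B, 6:-C, 7:-B, 8:+C, 9:+B, 10:+C
No rule fires across all 10 points.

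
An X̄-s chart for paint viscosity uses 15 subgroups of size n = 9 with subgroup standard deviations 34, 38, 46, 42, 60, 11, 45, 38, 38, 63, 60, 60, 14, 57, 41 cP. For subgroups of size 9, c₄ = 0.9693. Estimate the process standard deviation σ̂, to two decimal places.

s̄ = (34 + 38 + 46 + 42 + 60 + 11 + 45 + 38 + 38 + 63 + 60 + 60 + 14 + 57 + 41) / 15 = 43.1333
σ̂ = s̄ / c₄ = 43.1333 / 0.9693 = 44.4995

44.50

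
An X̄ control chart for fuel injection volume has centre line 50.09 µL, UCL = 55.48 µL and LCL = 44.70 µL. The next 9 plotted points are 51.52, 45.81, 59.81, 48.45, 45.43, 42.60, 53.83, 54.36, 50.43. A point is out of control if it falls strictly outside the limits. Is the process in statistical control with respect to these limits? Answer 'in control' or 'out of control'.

Compare each point to [44.70, 55.48]: sample 3 = 59.81 > UCL; sample 6 = 42.60 < LCL.

out of control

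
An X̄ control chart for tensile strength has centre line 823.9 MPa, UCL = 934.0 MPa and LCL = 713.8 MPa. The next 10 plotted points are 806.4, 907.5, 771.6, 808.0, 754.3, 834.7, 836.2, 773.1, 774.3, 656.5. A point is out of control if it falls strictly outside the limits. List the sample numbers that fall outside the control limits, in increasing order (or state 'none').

10

Compare each point to [713.8, 934.0]: sample 10 = 656.5 < LCL.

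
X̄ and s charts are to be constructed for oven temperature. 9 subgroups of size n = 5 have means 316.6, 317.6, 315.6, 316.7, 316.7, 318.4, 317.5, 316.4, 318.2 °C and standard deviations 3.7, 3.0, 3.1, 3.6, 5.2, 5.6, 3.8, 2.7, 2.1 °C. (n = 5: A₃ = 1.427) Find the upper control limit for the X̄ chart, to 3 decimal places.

322.278

X̄̄ = (316.6 + 317.6 + 315.6 + 316.7 + 316.7 + 318.4 + 317.5 + 316.4 + 318.2) / 9 = 317.0778
s̄ = (3.7 + 3.0 + 3.1 + 3.6 + 5.2 + 5.6 + 3.8 + 2.7 + 2.1) / 9 = 3.6444
UCL = X̄̄ + A₃·s̄ = 317.0778 + 1.427 × 3.6444 = 322.2784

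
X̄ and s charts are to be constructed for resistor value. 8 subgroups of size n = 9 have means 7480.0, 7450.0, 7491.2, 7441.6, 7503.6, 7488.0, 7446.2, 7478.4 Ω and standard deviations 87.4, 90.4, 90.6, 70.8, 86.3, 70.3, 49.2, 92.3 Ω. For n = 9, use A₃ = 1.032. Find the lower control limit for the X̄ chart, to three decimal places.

7390.163

X̄̄ = (7480.0 + 7450.0 + 7491.2 + 7441.6 + 7503.6 + 7488.0 + 7446.2 + 7478.4) / 8 = 7472.3750
s̄ = (87.4 + 90.4 + 90.6 + 70.8 + 86.3 + 70.3 + 49.2 + 92.3) / 8 = 79.6625
LCL = X̄̄ − A₃·s̄ = 7472.3750 − 1.032 × 79.6625 = 7390.1633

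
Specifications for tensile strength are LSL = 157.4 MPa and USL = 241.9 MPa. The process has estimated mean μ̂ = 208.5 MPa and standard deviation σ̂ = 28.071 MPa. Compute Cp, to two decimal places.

Cp = (USL − LSL) / (6σ̂) = (241.9 − 157.4) / (6 × 28.071) = 84.5000 / 168.4260 = 0.5017

0.50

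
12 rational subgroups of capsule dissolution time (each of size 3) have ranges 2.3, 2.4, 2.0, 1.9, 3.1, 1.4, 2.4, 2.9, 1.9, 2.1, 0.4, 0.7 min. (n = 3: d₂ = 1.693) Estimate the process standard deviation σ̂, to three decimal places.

1.157

R̄ = (2.3 + 2.4 + 2.0 + 1.9 + 3.1 + 1.4 + 2.4 + 2.9 + 1.9 + 2.1 + 0.4 + 0.7) / 12 = 1.9583
σ̂ = R̄ / d₂ = 1.9583 / 1.693 = 1.1567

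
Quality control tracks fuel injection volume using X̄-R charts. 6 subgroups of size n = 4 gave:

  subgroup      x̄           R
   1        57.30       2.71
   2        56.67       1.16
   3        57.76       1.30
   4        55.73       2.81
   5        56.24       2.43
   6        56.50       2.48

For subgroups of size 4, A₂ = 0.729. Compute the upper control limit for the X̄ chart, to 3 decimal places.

X̄̄ = (57.30 + 56.67 + 57.76 + 55.73 + 56.24 + 56.50) / 6 = 340.2000 / 6 = 56.7000
R̄ = (2.71 + 1.16 + 1.30 + 2.81 + 2.43 + 2.48) / 6 = 12.8900 / 6 = 2.1483
UCL = X̄̄ + A₂·R̄ = 56.7000 + 0.729 × 2.1483 = 58.2661

58.266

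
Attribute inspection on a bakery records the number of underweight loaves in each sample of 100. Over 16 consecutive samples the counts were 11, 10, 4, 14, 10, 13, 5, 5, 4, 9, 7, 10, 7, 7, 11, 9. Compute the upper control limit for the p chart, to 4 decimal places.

p̄ = Σdᵢ / (k·n) = 136 / (16 × 100) = 0.08500
UCL = p̄ + 3·√(p̄(1−p̄)/n) = 0.08500 + 3 × √(0.08500×0.91500/100) = 0.08500 + 3 × 0.02789 = 0.16866

0.1687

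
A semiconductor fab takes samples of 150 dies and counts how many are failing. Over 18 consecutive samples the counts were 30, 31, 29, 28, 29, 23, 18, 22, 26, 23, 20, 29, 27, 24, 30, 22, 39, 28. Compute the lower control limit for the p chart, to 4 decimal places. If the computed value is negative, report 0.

0.0835

p̄ = Σdᵢ / (k·n) = 478 / (18 × 150) = 0.17704
LCL = p̄ − 3·√(p̄(1−p̄)/n) = 0.17704 − 3 × 0.03117 = 0.08354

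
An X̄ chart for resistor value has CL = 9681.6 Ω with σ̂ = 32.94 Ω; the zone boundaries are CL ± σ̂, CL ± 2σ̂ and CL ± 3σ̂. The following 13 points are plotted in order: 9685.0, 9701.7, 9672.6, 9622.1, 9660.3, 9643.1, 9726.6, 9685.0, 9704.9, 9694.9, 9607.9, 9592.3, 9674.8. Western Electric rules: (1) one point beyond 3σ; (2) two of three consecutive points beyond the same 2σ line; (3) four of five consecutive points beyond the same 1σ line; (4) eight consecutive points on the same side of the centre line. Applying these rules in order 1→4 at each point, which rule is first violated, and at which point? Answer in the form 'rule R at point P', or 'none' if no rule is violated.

Zone of each point (C = within 1σ̂, B = 1σ̂–2σ̂, A = 2σ̂–3σ̂, * = beyond 3σ̂; sign = side of CL): 1:+C, 2:+C, 3:-C, 4:-B, 5:-C, 6:-B, 7:+B, 8:+C, 9:+C, 10:+C, 11:-A, 12:-A, 13:-C
Rule 2 (two of three consecutive points beyond the same 2σ limit) is satisfied at point 12.

rule 2 at point 12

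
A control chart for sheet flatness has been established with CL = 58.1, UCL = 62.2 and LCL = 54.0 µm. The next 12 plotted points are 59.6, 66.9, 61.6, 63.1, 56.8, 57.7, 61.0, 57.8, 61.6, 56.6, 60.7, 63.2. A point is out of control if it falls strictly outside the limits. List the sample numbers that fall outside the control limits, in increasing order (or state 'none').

Compare each point to [54.0, 62.2]: sample 2 = 66.9 > UCL; sample 4 = 63.1 > UCL; sample 12 = 63.2 > UCL.

2, 4, 12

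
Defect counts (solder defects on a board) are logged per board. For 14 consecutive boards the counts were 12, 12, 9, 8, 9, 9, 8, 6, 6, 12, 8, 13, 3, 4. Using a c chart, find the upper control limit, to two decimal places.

17.25

c̄ = (12 + 12 + 9 + 8 + 9 + 9 + 8 + 6 + 6 + 12 + 8 + 13 + 3 + 4) / 14 = 119 / 14 = 8.5000
UCL = c̄ + 3√c̄ = 8.5000 + 3 × √8.5000 = 8.5000 + 3 × 2.9155 = 17.2464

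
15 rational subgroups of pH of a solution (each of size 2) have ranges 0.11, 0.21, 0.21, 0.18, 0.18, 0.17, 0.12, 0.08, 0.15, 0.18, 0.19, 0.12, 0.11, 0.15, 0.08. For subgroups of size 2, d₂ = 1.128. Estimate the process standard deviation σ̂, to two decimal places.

R̄ = (0.11 + 0.21 + 0.21 + 0.18 + 0.18 + 0.17 + 0.12 + 0.08 + 0.15 + 0.18 + 0.19 + 0.12 + 0.11 + 0.15 + 0.08) / 15 = 0.1493
σ̂ = R̄ / d₂ = 0.1493 / 1.128 = 0.1324

0.13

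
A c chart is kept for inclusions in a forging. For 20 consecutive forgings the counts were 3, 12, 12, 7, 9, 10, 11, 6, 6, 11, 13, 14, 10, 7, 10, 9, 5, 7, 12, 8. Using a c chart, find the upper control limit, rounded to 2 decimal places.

18.15

c̄ = (3 + 12 + 12 + 7 + 9 + 10 + 11 + 6 + 6 + 11 + 13 + 14 + 10 + 7 + 10 + 9 + 5 + 7 + 12 + 8) / 20 = 182 / 20 = 9.1000
UCL = c̄ + 3√c̄ = 9.1000 + 3 × √9.1000 = 9.1000 + 3 × 3.0166 = 18.1499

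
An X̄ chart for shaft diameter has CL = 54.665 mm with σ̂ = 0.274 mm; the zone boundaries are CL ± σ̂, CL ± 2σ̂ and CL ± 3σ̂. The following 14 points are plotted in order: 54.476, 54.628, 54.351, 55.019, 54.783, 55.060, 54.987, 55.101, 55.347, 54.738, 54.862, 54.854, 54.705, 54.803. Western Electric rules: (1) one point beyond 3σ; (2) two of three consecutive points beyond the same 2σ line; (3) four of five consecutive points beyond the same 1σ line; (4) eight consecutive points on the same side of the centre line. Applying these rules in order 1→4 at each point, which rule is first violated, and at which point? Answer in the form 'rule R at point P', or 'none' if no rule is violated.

rule 3 at point 8

Zone of each point (C = within 1σ̂, B = 1σ̂–2σ̂, A = 2σ̂–3σ̂, * = beyond 3σ̂; sign = side of CL): 1:-C, 2:-C, 3:-B, 4:+B, 5:+C, 6:+B, 7:+B, 8:+B, 9:+A, 10:+C, 11:+C, 12:+C, 13:+C, 14:+C
Rule 3 (four of five consecutive points beyond the same 1σ limit) is satisfied at point 8.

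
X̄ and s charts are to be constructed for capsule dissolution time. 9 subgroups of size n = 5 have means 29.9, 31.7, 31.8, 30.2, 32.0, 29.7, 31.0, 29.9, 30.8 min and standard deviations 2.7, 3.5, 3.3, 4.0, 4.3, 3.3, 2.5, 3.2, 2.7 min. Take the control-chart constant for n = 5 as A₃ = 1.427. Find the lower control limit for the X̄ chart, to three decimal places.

X̄̄ = (29.9 + 31.7 + 31.8 + 30.2 + 32.0 + 29.7 + 31.0 + 29.9 + 30.8) / 9 = 30.7778
s̄ = (2.7 + 3.5 + 3.3 + 4.0 + 4.3 + 3.3 + 2.5 + 3.2 + 2.7) / 9 = 3.2778
LCL = X̄̄ − A₃·s̄ = 30.7778 − 1.427 × 3.2778 = 26.1004

26.100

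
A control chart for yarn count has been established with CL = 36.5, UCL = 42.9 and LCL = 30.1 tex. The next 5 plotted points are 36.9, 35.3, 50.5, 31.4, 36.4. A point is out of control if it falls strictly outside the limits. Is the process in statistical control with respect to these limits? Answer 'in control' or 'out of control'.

out of control

Compare each point to [30.1, 42.9]: sample 3 = 50.5 > UCL.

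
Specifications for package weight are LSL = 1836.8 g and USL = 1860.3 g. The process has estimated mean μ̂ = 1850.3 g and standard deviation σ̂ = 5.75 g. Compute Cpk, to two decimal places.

0.58

Cpu = (USL − μ̂) / (3σ̂) = (1860.3 − 1850.3) / (3 × 5.75) = 0.5797; Cpl = (μ̂ − LSL) / (3σ̂) = (1850.3 − 1836.8) / (3 × 5.75) = 0.7826; Cpk = min(Cpu, Cpl) = 0.5797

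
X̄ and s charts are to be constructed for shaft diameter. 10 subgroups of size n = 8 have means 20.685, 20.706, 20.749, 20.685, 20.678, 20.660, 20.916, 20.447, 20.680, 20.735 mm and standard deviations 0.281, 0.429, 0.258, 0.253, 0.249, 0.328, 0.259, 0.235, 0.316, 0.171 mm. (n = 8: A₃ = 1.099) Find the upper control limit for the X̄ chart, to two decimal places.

X̄̄ = (20.685 + 20.706 + 20.749 + 20.685 + 20.678 + 20.660 + 20.916 + 20.447 + 20.680 + 20.735) / 10 = 20.6941
s̄ = (0.281 + 0.429 + 0.258 + 0.253 + 0.249 + 0.328 + 0.259 + 0.235 + 0.316 + 0.171) / 10 = 0.2779
UCL = X̄̄ + A₃·s̄ = 20.6941 + 1.099 × 0.2779 = 20.9995

21.00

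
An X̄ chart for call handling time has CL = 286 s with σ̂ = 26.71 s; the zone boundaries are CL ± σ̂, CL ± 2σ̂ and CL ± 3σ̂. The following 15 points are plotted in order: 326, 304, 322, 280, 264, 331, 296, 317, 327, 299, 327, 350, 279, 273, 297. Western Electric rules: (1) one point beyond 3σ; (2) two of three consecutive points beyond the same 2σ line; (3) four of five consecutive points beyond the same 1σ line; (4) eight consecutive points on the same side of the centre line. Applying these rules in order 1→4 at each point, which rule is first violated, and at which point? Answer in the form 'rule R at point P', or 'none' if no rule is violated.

rule 3 at point 12

Zone of each point (C = within 1σ̂, B = 1σ̂–2σ̂, A = 2σ̂–3σ̂, * = beyond 3σ̂; sign = side of CL): 1:+B, 2:+C, 3:+B, 4:-C, 5:-C, 6:+B, 7:+C, 8:+B, 9:+B, 10:+C, 11:+B, 12:+A, 13:-C, 14:-C, 15:+C
Rule 3 (four of five consecutive points beyond the same 1σ limit) is satisfied at point 12.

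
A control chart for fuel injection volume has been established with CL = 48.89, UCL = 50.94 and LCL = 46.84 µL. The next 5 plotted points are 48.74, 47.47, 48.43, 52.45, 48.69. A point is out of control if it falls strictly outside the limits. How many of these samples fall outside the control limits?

1

Compare each point to [46.84, 50.94]: sample 4 = 52.45 > UCL.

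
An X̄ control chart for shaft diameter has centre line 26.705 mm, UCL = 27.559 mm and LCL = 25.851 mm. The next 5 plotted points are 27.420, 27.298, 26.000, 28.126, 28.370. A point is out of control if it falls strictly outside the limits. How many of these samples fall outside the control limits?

Compare each point to [25.851, 27.559]: sample 4 = 28.126 > UCL; sample 5 = 28.370 > UCL.

2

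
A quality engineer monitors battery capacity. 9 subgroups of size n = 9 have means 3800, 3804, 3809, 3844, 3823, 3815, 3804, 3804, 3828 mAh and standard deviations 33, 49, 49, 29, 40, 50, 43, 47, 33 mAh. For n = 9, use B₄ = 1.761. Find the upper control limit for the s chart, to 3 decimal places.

s̄ = (33 + 49 + 49 + 29 + 40 + 50 + 43 + 47 + 33) / 9 = 41.4444
UCL_s = B₄·s̄ = 1.761 × 41.4444 = 72.9837

72.984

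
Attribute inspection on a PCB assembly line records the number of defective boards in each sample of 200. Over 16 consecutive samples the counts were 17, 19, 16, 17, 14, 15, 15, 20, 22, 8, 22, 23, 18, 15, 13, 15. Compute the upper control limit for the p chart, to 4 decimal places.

p̄ = Σdᵢ / (k·n) = 269 / (16 × 200) = 0.08406
UCL = p̄ + 3·√(p̄(1−p̄)/n) = 0.08406 + 3 × √(0.08406×0.91594/200) = 0.08406 + 3 × 0.01962 = 0.14293

0.1429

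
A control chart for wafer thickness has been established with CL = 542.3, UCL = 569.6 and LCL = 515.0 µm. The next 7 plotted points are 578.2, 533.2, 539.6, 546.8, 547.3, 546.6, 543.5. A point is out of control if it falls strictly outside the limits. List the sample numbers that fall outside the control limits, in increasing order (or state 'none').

1

Compare each point to [515.0, 569.6]: sample 1 = 578.2 > UCL.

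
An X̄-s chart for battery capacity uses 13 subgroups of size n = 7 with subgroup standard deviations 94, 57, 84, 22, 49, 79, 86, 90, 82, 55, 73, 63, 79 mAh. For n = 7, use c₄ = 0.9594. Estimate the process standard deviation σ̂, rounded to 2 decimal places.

73.20

s̄ = (94 + 57 + 84 + 22 + 49 + 79 + 86 + 90 + 82 + 55 + 73 + 63 + 79) / 13 = 70.2308
σ̂ = s̄ / c₄ = 70.2308 / 0.9594 = 73.2028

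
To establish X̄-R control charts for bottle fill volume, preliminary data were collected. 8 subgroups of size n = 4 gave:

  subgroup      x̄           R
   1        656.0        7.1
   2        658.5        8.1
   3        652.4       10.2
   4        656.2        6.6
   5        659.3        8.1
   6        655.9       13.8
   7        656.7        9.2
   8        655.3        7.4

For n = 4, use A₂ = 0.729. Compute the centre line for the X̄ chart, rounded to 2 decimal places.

656.29

X̄̄ = (656.0 + 658.5 + 652.4 + 656.2 + 659.3 + 655.9 + 656.7 + 655.3) / 8 = 5250.3000 / 8 = 656.2875
CL = X̄̄ = 656.2875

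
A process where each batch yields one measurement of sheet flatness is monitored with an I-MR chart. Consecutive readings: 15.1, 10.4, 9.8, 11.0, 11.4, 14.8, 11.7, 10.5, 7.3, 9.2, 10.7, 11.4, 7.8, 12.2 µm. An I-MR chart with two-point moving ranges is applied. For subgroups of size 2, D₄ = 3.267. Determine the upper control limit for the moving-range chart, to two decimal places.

7.51

Moving ranges: 4.7, 0.6, 1.2, 0.4, 3.4, 3.1, 1.2, 3.2, 1.9, 1.5, 0.7, 3.6, 4.4; M̄R̄ = 29.9000 / 13 = 2.3000
UCL_MR = D₄·M̄R̄ = 3.267 × 2.3000 = 7.5141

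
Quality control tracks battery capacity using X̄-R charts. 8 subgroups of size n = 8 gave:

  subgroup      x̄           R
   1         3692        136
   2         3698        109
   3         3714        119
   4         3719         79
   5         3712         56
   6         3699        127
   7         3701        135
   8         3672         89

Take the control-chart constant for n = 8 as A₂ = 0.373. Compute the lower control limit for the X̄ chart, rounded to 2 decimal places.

X̄̄ = (3692 + 3698 + 3714 + 3719 + 3712 + 3699 + 3701 + 3672) / 8 = 29607.0000 / 8 = 3700.8750
R̄ = (136 + 109 + 119 + 79 + 56 + 127 + 135 + 89) / 8 = 850.0000 / 8 = 106.2500
LCL = X̄̄ − A₂·R̄ = 3700.8750 − 0.373 × 106.2500 = 3661.2438

3661.24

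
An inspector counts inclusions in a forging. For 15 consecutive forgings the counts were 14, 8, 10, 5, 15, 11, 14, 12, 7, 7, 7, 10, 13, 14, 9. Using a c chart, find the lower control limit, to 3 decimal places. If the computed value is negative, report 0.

c̄ = (14 + 8 + 10 + 5 + 15 + 11 + 14 + 12 + 7 + 7 + 7 + 10 + 13 + 14 + 9) / 15 = 156 / 15 = 10.4000
LCL = c̄ − 3√c̄ = 10.4000 − 3 × 3.2249 = 0.7253

0.725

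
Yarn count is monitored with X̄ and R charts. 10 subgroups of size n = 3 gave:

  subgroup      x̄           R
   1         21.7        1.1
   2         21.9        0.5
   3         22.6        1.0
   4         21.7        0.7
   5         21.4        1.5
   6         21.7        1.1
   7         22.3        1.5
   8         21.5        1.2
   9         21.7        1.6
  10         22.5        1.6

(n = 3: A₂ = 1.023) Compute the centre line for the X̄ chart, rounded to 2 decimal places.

21.90

X̄̄ = (21.7 + 21.9 + 22.6 + 21.7 + 21.4 + 21.7 + 22.3 + 21.5 + 21.7 + 22.5) / 10 = 219.0000 / 10 = 21.9000
CL = X̄̄ = 21.9000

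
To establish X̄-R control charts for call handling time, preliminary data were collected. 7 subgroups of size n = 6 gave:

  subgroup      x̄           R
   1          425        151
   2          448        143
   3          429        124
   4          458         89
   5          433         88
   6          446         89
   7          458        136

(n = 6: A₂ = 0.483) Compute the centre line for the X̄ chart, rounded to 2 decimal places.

442.43

X̄̄ = (425 + 448 + 429 + 458 + 433 + 446 + 458) / 7 = 3097.0000 / 7 = 442.4286
CL = X̄̄ = 442.4286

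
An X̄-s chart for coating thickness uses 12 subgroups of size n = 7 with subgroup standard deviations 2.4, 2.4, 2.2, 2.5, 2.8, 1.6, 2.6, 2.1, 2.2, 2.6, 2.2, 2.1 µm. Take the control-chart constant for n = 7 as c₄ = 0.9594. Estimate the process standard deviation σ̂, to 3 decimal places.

s̄ = (2.4 + 2.4 + 2.2 + 2.5 + 2.8 + 1.6 + 2.6 + 2.1 + 2.2 + 2.6 + 2.2 + 2.1) / 12 = 2.3083
σ̂ = s̄ / c₄ = 2.3083 / 0.9594 = 2.4060

2.406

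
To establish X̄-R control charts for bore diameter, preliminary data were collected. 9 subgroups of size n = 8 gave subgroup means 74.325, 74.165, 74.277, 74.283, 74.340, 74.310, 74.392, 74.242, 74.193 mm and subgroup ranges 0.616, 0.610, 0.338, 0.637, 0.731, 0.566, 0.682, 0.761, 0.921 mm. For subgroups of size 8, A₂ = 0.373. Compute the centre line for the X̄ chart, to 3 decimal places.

X̄̄ = (74.325 + 74.165 + 74.277 + 74.283 + 74.340 + 74.310 + 74.392 + 74.242 + 74.193) / 9 = 668.5270 / 9 = 74.2808
CL = X̄̄ = 74.2808

74.281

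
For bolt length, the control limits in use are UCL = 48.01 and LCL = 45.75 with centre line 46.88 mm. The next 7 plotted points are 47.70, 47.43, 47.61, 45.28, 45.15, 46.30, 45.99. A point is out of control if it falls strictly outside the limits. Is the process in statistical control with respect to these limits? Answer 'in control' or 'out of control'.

out of control

Compare each point to [45.75, 48.01]: sample 4 = 45.28 < LCL; sample 5 = 45.15 < LCL.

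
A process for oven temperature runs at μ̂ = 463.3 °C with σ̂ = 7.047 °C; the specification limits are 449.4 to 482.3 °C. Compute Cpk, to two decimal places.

0.66

Cpu = (USL − μ̂) / (3σ̂) = (482.3 − 463.3) / (3 × 7.047) = 0.8987; Cpl = (μ̂ − LSL) / (3σ̂) = (463.3 − 449.4) / (3 × 7.047) = 0.6575; Cpk = min(Cpu, Cpl) = 0.6575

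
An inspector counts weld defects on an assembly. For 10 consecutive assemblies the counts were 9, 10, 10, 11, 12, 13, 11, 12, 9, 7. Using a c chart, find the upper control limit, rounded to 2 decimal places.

c̄ = (9 + 10 + 10 + 11 + 12 + 13 + 11 + 12 + 9 + 7) / 10 = 104 / 10 = 10.4000
UCL = c̄ + 3√c̄ = 10.4000 + 3 × √10.4000 = 10.4000 + 3 × 3.2249 = 20.0747

20.07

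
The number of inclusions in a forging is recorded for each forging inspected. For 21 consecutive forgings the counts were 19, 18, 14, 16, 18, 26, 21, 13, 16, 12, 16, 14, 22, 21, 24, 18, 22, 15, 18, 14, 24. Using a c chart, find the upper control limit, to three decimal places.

c̄ = (19 + 18 + 14 + 16 + 18 + 26 + 21 + 13 + 16 + 12 + 16 + 14 + 22 + 21 + 24 + 18 + 22 + 15 + 18 + 14 + 24) / 21 = 381 / 21 = 18.1429
UCL = c̄ + 3√c̄ = 18.1429 + 3 × √18.1429 = 18.1429 + 3 × 4.2594 = 30.9212

30.921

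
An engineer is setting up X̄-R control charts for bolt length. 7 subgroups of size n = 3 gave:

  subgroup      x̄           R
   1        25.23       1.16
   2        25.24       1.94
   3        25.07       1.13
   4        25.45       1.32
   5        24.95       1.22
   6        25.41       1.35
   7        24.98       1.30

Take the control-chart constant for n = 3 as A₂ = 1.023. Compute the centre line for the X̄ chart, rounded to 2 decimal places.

25.19

X̄̄ = (25.23 + 25.24 + 25.07 + 25.45 + 24.95 + 25.41 + 24.98) / 7 = 176.3300 / 7 = 25.1900
CL = X̄̄ = 25.1900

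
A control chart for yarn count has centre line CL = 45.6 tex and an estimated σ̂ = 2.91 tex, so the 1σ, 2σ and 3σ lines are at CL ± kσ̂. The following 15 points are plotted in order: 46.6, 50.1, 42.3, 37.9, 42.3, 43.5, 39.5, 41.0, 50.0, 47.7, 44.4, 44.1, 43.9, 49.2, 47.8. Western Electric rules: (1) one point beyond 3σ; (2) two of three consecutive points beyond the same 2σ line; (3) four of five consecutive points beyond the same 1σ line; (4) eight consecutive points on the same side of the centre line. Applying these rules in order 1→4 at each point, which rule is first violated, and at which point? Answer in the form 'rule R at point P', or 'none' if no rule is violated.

rule 3 at point 7

Zone of each point (C = within 1σ̂, B = 1σ̂–2σ̂, A = 2σ̂–3σ̂, * = beyond 3σ̂; sign = side of CL): 1:+C, 2:+B, 3:-B, 4:-A, 5:-B, 6:-C, 7:-A, 8:-B, 9:+B, 10:+C, 11:-C, 12:-C, 13:-C, 14:+B, 15:+C
Rule 3 (four of five consecutive points beyond the same 1σ limit) is satisfied at point 7.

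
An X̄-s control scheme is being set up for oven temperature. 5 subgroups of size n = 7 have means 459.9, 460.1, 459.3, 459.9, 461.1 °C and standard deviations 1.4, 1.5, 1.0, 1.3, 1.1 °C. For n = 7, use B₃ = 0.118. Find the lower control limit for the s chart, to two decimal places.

0.15

s̄ = (1.4 + 1.5 + 1.0 + 1.3 + 1.1) / 5 = 1.2600
LCL_s = B₃·s̄ = 0.118 × 1.2600 = 0.1487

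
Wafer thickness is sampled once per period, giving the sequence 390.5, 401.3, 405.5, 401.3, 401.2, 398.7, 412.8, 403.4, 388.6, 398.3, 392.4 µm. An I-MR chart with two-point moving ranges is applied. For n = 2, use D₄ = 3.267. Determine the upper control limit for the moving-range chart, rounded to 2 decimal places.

24.73

Moving ranges: 10.8, 4.2, 4.2, 0.1, 2.5, 14.1, 9.4, 14.8, 9.7, 5.9; M̄R̄ = 75.7000 / 10 = 7.5700
UCL_MR = D₄·M̄R̄ = 3.267 × 7.5700 = 24.7312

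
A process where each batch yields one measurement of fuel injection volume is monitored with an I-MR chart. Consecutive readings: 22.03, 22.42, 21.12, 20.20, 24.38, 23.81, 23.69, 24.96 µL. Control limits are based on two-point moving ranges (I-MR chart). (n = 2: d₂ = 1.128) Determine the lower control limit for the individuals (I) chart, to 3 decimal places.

X̄ = (22.03 + 22.42 + 21.12 + 20.20 + 24.38 + 23.81 + 23.69 + 24.96) / 8 = 22.8263
Moving ranges: 0.39, 1.30, 0.92, 4.18, 0.57, 0.12, 1.27; M̄R̄ = 8.7500 / 7 = 1.2500
LCL = X̄ − 3·M̄R̄/d₂ = 22.8263 − 3 × 1.2500 / 1.128 = 19.5018

19.502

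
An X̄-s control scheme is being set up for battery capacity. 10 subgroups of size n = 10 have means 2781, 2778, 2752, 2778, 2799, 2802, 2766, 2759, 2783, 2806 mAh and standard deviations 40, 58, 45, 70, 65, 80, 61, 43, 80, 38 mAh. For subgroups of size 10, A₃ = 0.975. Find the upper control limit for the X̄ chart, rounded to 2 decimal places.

X̄̄ = (2781 + 2778 + 2752 + 2778 + 2799 + 2802 + 2766 + 2759 + 2783 + 2806) / 10 = 2780.4000
s̄ = (40 + 58 + 45 + 70 + 65 + 80 + 61 + 43 + 80 + 38) / 10 = 58.0000
UCL = X̄̄ + A₃·s̄ = 2780.4000 + 0.975 × 58.0000 = 2836.9500

2836.95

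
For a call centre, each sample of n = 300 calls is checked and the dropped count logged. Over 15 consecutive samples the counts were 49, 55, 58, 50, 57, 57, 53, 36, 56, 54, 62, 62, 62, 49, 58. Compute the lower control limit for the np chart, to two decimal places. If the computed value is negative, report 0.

p̄ = Σdᵢ / (k·n) = 818 / (15 × 300) = 0.18178
LCL = np̄ − 3·√(np̄(1−p̄)) = 54.5333 − 3 × 6.6798 = 34.4938

34.49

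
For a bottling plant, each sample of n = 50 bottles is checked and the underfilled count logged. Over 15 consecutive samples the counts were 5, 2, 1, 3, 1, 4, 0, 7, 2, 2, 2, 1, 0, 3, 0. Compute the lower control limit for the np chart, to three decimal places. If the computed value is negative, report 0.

0.000

p̄ = Σdᵢ / (k·n) = 33 / (15 × 50) = 0.04400
LCL = np̄ − 3·√(np̄(1−p̄)) = 2.2000 − 3 × 1.4502 = -2.1507 → 0 (negative, so LCL = 0)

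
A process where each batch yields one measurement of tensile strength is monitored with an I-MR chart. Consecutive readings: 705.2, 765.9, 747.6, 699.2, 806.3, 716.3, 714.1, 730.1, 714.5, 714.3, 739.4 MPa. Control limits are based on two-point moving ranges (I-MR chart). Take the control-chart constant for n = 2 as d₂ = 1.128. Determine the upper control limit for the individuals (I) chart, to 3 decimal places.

X̄ = (705.2 + 765.9 + 747.6 + 699.2 + 806.3 + 716.3 + 714.1 + 730.1 + 714.5 + 714.3 + 739.4) / 11 = 732.0818
Moving ranges: 60.7, 18.3, 48.4, 107.1, 90.0, 2.2, 16.0, 15.6, 0.2, 25.1; M̄R̄ = 383.6000 / 10 = 38.3600
UCL = X̄ + 3·M̄R̄/d₂ = 732.0818 + 3 × 38.3600 / 1.128 = 834.1031

834.103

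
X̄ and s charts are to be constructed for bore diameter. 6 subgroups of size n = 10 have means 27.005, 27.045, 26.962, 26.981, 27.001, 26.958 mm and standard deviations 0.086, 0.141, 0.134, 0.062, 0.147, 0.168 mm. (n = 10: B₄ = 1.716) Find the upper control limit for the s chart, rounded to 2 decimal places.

s̄ = (0.086 + 0.141 + 0.134 + 0.062 + 0.147 + 0.168) / 6 = 0.1230
UCL_s = B₄·s̄ = 1.716 × 0.1230 = 0.2111

0.21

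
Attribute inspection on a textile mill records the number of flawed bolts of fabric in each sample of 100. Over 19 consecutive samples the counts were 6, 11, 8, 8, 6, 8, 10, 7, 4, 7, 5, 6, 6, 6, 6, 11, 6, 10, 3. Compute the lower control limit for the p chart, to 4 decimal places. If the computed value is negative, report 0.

p̄ = Σdᵢ / (k·n) = 134 / (19 × 100) = 0.07053
LCL = p̄ − 3·√(p̄(1−p̄)/n) = 0.07053 − 3 × 0.02560 = -0.00628 → 0 (negative, so LCL = 0)

0.0000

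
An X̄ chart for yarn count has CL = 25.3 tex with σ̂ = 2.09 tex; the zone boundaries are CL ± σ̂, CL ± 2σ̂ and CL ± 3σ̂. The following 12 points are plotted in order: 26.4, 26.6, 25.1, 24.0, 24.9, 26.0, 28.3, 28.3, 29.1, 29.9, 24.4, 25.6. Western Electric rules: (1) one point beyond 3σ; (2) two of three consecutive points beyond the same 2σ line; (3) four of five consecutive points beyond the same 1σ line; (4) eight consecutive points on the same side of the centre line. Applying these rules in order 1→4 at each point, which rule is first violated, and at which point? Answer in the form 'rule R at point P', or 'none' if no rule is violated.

Zone of each point (C = within 1σ̂, B = 1σ̂–2σ̂, A = 2σ̂–3σ̂, * = beyond 3σ̂; sign = side of CL): 1:+C, 2:+C, 3:-C, 4:-C, 5:-C, 6:+C, 7:+B, 8:+B, 9:+B, 10:+A, 11:-C, 12:+C
Rule 3 (four of five consecutive points beyond the same 1σ limit) is satisfied at point 10.

rule 3 at point 10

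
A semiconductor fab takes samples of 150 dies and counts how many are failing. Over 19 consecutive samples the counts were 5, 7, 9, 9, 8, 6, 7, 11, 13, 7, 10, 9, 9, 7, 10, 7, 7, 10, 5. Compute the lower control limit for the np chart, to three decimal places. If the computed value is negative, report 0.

p̄ = Σdᵢ / (k·n) = 156 / (19 × 150) = 0.05474
LCL = np̄ − 3·√(np̄(1−p̄)) = 8.2105 − 3 × 2.7859 = -0.1471 → 0 (negative, so LCL = 0)

0.000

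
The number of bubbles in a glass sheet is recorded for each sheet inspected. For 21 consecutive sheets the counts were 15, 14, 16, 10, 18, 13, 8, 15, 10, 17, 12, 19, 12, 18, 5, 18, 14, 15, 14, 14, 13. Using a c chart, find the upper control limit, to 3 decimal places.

24.958

c̄ = (15 + 14 + 16 + 10 + 18 + 13 + 8 + 15 + 10 + 17 + 12 + 19 + 12 + 18 + 5 + 18 + 14 + 15 + 14 + 14 + 13) / 21 = 290 / 21 = 13.8095
UCL = c̄ + 3√c̄ = 13.8095 + 3 × √13.8095 = 13.8095 + 3 × 3.7161 = 24.9579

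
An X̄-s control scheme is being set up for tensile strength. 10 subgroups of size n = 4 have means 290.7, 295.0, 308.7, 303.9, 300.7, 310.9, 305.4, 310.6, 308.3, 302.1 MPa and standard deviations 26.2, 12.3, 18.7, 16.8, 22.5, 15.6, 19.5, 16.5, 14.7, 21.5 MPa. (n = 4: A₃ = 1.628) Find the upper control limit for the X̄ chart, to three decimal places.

333.634

X̄̄ = (290.7 + 295.0 + 308.7 + 303.9 + 300.7 + 310.9 + 305.4 + 310.6 + 308.3 + 302.1) / 10 = 303.6300
s̄ = (26.2 + 12.3 + 18.7 + 16.8 + 22.5 + 15.6 + 19.5 + 16.5 + 14.7 + 21.5) / 10 = 18.4300
UCL = X̄̄ + A₃·s̄ = 303.6300 + 1.628 × 18.4300 = 333.6340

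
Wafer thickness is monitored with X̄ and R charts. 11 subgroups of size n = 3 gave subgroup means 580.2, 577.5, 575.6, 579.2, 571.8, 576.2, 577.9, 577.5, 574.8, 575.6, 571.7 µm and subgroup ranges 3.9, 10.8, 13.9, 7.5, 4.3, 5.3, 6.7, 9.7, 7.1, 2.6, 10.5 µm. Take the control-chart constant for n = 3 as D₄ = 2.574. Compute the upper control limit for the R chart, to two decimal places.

19.26

R̄ = (3.9 + 10.8 + 13.9 + 7.5 + 4.3 + 5.3 + 6.7 + 9.7 + 7.1 + 2.6 + 10.5) / 11 = 82.3000 / 11 = 7.4818
UCL_R = D₄·R̄ = 2.574 × 7.4818 = 19.2582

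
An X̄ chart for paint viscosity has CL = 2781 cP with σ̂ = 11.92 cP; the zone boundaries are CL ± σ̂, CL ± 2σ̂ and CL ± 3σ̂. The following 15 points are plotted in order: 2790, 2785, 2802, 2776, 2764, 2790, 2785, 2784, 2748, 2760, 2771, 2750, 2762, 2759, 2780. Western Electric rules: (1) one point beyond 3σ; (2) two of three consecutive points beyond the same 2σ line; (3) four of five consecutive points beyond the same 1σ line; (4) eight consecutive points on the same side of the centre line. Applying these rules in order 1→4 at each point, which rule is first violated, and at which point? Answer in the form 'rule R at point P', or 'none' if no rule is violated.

rule 3 at point 13

Zone of each point (C = within 1σ̂, B = 1σ̂–2σ̂, A = 2σ̂–3σ̂, * = beyond 3σ̂; sign = side of CL): 1:+C, 2:+C, 3:+B, 4:-C, 5:-B, 6:+C, 7:+C, 8:+C, 9:-A, 10:-B, 11:-C, 12:-A, 13:-B, 14:-B, 15:-C
Rule 3 (four of five consecutive points beyond the same 1σ limit) is satisfied at point 13.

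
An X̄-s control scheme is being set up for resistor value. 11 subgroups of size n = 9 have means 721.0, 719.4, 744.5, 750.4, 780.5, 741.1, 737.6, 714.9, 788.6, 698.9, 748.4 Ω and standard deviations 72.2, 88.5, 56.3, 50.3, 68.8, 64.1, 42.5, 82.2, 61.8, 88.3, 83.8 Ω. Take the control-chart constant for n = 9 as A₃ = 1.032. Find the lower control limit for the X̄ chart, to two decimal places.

X̄̄ = (721.0 + 719.4 + 744.5 + 750.4 + 780.5 + 741.1 + 737.6 + 714.9 + 788.6 + 698.9 + 748.4) / 11 = 740.4818
s̄ = (72.2 + 88.5 + 56.3 + 50.3 + 68.8 + 64.1 + 42.5 + 82.2 + 61.8 + 88.3 + 83.8) / 11 = 68.9818
LCL = X̄̄ − A₃·s̄ = 740.4818 − 1.032 × 68.9818 = 669.2926

669.29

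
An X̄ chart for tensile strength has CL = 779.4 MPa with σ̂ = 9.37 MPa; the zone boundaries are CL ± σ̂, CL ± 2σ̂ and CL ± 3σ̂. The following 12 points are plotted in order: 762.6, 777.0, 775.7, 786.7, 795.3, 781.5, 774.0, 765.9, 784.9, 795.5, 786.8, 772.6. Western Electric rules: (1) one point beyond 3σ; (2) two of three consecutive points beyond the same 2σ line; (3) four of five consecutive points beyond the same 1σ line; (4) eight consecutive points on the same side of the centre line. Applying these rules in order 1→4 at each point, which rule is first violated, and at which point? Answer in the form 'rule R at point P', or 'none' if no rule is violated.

Zone of each point (C = within 1σ̂, B = 1σ̂–2σ̂, A = 2σ̂–3σ̂, * = beyond 3σ̂; sign = side of CL): 1:-B, 2:-C, 3:-C, 4:+C, 5:+B, 6:+C, 7:-C, 8:-B, 9:+C, 10:+B, 11:+C, 12:-C
No rule fires across all 12 points.

none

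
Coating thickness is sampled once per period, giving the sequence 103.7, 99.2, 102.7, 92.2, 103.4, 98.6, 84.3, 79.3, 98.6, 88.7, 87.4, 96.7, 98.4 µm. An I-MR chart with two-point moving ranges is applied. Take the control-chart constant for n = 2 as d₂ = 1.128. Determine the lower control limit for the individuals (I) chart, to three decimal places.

73.740

X̄ = (103.7 + 99.2 + 102.7 + 92.2 + 103.4 + 98.6 + 84.3 + 79.3 + 98.6 + 88.7 + 87.4 + 96.7 + 98.4) / 13 = 94.8615
Moving ranges: 4.5, 3.5, 10.5, 11.2, 4.8, 14.3, 5.0, 19.3, 9.9, 1.3, 9.3, 1.7; M̄R̄ = 95.3000 / 12 = 7.9417
LCL = X̄ − 3·M̄R̄/d₂ = 94.8615 − 3 × 7.9417 / 1.128 = 73.7401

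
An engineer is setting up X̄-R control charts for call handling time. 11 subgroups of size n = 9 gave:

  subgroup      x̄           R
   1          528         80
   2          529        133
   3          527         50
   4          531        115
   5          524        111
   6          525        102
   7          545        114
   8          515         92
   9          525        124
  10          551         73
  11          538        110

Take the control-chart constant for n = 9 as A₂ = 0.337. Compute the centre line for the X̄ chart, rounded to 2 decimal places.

530.73

X̄̄ = (528 + 529 + 527 + 531 + 524 + 525 + 545 + 515 + 525 + 551 + 538) / 11 = 5838.0000 / 11 = 530.7273
CL = X̄̄ = 530.7273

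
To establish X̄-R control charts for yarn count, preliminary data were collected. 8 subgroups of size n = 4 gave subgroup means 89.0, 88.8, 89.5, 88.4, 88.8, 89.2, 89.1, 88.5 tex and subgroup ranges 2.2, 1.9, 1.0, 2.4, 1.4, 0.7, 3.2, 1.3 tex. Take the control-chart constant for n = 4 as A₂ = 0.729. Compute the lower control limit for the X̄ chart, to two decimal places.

87.63

X̄̄ = (89.0 + 88.8 + 89.5 + 88.4 + 88.8 + 89.2 + 89.1 + 88.5) / 8 = 711.3000 / 8 = 88.9125
R̄ = (2.2 + 1.9 + 1.0 + 2.4 + 1.4 + 0.7 + 3.2 + 1.3) / 8 = 14.1000 / 8 = 1.7625
LCL = X̄̄ − A₂·R̄ = 88.9125 − 0.729 × 1.7625 = 87.6276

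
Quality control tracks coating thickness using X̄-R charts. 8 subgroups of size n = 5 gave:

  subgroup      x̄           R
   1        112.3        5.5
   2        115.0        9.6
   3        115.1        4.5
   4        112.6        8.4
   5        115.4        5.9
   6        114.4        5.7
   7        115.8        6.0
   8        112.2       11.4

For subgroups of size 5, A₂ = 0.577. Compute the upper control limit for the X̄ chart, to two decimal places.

118.21

X̄̄ = (112.3 + 115.0 + 115.1 + 112.6 + 115.4 + 114.4 + 115.8 + 112.2) / 8 = 912.8000 / 8 = 114.1000
R̄ = (5.5 + 9.6 + 4.5 + 8.4 + 5.9 + 5.7 + 6.0 + 11.4) / 8 = 57.0000 / 8 = 7.1250
UCL = X̄̄ + A₂·R̄ = 114.1000 + 0.577 × 7.1250 = 118.2111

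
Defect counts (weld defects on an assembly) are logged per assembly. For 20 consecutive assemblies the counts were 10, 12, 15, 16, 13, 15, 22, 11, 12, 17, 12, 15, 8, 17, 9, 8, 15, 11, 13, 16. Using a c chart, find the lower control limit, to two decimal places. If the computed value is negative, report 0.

c̄ = (10 + 12 + 15 + 16 + 13 + 15 + 22 + 11 + 12 + 17 + 12 + 15 + 8 + 17 + 9 + 8 + 15 + 11 + 13 + 16) / 20 = 267 / 20 = 13.3500
LCL = c̄ − 3√c̄ = 13.3500 − 3 × 3.6538 = 2.3887

2.39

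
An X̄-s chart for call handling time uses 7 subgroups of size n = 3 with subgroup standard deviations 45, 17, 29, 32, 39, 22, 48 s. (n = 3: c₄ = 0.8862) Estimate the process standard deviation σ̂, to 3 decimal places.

37.399

s̄ = (45 + 17 + 29 + 32 + 39 + 22 + 48) / 7 = 33.1429
σ̂ = s̄ / c₄ = 33.1429 / 0.8862 = 37.3988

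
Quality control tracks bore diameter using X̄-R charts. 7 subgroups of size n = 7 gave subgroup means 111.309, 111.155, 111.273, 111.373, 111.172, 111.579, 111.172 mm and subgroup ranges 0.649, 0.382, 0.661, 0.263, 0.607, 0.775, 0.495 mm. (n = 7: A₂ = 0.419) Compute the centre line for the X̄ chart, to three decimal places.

X̄̄ = (111.309 + 111.155 + 111.273 + 111.373 + 111.172 + 111.579 + 111.172) / 7 = 779.0330 / 7 = 111.2904
CL = X̄̄ = 111.2904

111.290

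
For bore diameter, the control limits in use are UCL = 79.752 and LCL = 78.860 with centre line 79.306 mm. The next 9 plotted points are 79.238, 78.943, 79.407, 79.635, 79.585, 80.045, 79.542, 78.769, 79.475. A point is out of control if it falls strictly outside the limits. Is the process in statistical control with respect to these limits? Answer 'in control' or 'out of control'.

out of control

Compare each point to [78.860, 79.752]: sample 6 = 80.045 > UCL; sample 8 = 78.769 < LCL.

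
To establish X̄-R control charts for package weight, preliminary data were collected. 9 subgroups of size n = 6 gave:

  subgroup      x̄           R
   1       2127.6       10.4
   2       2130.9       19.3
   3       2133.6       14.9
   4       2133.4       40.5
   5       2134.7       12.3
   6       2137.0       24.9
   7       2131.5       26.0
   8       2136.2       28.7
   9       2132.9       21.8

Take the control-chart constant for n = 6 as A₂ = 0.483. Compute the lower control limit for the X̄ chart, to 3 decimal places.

2122.420

X̄̄ = (2127.6 + 2130.9 + 2133.6 + 2133.4 + 2134.7 + 2137.0 + 2131.5 + 2136.2 + 2132.9) / 9 = 19197.8000 / 9 = 2133.0889
R̄ = (10.4 + 19.3 + 14.9 + 40.5 + 12.3 + 24.9 + 26.0 + 28.7 + 21.8) / 9 = 198.8000 / 9 = 22.0889
LCL = X̄̄ − A₂·R̄ = 2133.0889 − 0.483 × 22.0889 = 2122.4200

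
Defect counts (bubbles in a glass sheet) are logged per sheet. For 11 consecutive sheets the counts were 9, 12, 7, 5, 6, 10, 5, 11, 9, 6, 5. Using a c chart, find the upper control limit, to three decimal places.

c̄ = (9 + 12 + 7 + 5 + 6 + 10 + 5 + 11 + 9 + 6 + 5) / 11 = 85 / 11 = 7.7273
UCL = c̄ + 3√c̄ = 7.7273 + 3 × √7.7273 = 7.7273 + 3 × 2.7798 = 16.0667

16.067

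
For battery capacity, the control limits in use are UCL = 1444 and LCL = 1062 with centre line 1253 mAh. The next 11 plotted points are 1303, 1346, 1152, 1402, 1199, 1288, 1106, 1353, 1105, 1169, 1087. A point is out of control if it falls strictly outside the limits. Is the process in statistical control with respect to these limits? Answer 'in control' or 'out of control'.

in control

All 11 points lie within [1062, 1444].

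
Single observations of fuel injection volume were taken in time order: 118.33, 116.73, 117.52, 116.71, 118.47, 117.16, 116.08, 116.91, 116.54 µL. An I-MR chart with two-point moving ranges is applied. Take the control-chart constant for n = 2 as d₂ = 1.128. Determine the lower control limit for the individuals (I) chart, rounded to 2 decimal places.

X̄ = (118.33 + 116.73 + 117.52 + 116.71 + 118.47 + 117.16 + 116.08 + 116.91 + 116.54) / 9 = 117.1611
Moving ranges: 1.60, 0.79, 0.81, 1.76, 1.31, 1.08, 0.83, 0.37; M̄R̄ = 8.5500 / 8 = 1.0688
LCL = X̄ − 3·M̄R̄/d₂ = 117.1611 − 3 × 1.0688 / 1.128 = 114.3187

114.32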